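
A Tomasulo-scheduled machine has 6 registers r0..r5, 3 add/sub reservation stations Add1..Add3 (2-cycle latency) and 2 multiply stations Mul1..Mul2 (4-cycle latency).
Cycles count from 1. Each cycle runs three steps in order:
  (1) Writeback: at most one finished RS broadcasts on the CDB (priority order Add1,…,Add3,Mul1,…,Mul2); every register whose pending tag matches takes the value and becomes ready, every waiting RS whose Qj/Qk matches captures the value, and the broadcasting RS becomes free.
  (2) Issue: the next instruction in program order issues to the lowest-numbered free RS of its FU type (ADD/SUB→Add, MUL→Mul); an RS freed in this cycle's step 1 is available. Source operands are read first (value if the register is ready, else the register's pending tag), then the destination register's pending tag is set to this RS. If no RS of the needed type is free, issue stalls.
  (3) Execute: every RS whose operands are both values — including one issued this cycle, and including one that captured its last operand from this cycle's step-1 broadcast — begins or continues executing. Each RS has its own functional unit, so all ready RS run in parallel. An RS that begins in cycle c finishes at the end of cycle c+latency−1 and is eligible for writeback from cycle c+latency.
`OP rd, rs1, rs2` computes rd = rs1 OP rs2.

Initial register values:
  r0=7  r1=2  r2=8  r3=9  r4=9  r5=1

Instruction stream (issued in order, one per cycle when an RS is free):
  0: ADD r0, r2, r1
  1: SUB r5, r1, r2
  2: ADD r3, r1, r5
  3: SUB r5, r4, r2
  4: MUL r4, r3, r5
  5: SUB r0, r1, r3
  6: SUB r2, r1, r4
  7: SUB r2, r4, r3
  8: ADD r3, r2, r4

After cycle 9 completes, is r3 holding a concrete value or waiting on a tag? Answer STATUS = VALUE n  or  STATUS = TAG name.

STATUS = TAG Add3

  c1: issue ADD r0<-Add1  regs: r0:Add1,r1:2,r2:8,r3:9,r4:9,r5:1
  c2: issue SUB r5<-Add2  regs: r0:Add1,r1:2,r2:8,r3:9,r4:9,r5:Add2
  c3: CDB Add1=10; issue ADD r3<-Add1  regs: r0:10,r1:2,r2:8,r3:Add1,r4:9,r5:Add2
  c4: CDB Add2=-6; issue SUB r5<-Add2  regs: r0:10,r1:2,r2:8,r3:Add1,r4:9,r5:Add2
  c5: issue MUL r4<-Mul1  regs: r0:10,r1:2,r2:8,r3:Add1,r4:Mul1,r5:Add2
  c6: CDB Add1=-4; issue SUB r0<-Add1  regs: r0:Add1,r1:2,r2:8,r3:-4,r4:Mul1,r5:Add2
  c7: CDB Add2=1; issue SUB r2<-Add2  regs: r0:Add1,r1:2,r2:Add2,r3:-4,r4:Mul1,r5:1
  c8: CDB Add1=6; issue SUB r2<-Add1  regs: r0:6,r1:2,r2:Add1,r3:-4,r4:Mul1,r5:1
  c9: issue ADD r3<-Add3  regs: r0:6,r1:2,r2:Add1,r3:Add3,r4:Mul1,r5:1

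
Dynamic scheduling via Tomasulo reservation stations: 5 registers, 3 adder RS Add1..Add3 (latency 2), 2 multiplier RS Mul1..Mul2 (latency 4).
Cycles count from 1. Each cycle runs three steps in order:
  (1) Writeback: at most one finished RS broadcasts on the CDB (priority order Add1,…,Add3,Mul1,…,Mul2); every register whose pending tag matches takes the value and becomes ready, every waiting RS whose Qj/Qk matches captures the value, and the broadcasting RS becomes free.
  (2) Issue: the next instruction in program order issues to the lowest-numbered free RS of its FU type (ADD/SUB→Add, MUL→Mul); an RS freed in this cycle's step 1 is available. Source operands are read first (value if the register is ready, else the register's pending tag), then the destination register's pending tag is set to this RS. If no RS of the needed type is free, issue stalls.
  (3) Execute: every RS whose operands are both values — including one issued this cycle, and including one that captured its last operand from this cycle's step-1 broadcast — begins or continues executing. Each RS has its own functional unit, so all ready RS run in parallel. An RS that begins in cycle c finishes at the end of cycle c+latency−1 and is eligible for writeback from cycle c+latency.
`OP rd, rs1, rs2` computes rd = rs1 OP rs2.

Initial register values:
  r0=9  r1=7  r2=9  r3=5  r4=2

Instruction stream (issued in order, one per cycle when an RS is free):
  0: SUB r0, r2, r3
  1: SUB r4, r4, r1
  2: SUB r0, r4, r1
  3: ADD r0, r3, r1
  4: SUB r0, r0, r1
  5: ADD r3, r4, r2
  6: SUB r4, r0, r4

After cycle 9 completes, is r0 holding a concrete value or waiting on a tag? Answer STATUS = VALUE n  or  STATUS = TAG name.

c1: issue SUB r0<-Add1 | r0:Add1,r1:7,r2:9,r3:5,r4:2
c2: issue SUB r4<-Add2 | r0:Add1,r1:7,r2:9,r3:5,r4:Add2
c3: CDB Add1=4; issue SUB r0<-Add1 | r0:Add1,r1:7,r2:9,r3:5,r4:Add2
c4: CDB Add2=-5; issue ADD r0<-Add2 | r0:Add2,r1:7,r2:9,r3:5,r4:-5
c5: issue SUB r0<-Add3 | r0:Add3,r1:7,r2:9,r3:5,r4:-5
c6: CDB Add1=-12; issue ADD r3<-Add1 | r0:Add3,r1:7,r2:9,r3:Add1,r4:-5
c7: CDB Add2=12; issue SUB r4<-Add2 | r0:Add3,r1:7,r2:9,r3:Add1,r4:Add2
c8: CDB Add1=4 | r0:Add3,r1:7,r2:9,r3:4,r4:Add2
c9: CDB Add3=5 | r0:5,r1:7,r2:9,r3:4,r4:Add2

STATUS = VALUE 5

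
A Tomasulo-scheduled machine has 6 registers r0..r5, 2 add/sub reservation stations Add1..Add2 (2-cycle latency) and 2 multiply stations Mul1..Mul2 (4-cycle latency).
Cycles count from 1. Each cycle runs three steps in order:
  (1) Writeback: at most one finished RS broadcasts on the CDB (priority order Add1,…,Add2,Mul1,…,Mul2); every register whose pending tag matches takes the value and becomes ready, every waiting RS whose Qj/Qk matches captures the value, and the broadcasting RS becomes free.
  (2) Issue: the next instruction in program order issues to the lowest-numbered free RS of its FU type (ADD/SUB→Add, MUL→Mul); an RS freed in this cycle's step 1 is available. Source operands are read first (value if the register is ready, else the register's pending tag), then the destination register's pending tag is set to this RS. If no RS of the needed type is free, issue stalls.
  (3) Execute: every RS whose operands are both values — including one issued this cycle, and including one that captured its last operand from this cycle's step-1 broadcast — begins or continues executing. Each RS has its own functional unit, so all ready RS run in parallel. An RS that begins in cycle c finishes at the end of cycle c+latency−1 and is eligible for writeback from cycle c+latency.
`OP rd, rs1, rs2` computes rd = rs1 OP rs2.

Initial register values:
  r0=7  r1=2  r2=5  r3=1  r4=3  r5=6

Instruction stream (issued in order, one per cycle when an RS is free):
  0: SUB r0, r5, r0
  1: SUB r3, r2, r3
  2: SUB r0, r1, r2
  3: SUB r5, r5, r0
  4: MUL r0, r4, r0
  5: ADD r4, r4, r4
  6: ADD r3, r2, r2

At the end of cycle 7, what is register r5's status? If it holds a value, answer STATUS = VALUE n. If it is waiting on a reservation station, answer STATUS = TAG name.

STATUS = VALUE 9

c1: issue SUB r0<-Add1 | r0:Add1,r1:2,r2:5,r3:1,r4:3,r5:6
c2: issue SUB r3<-Add2 | r0:Add1,r1:2,r2:5,r3:Add2,r4:3,r5:6
c3: CDB Add1=-1; issue SUB r0<-Add1 | r0:Add1,r1:2,r2:5,r3:Add2,r4:3,r5:6
c4: CDB Add2=4; issue SUB r5<-Add2 | r0:Add1,r1:2,r2:5,r3:4,r4:3,r5:Add2
c5: CDB Add1=-3; issue MUL r0<-Mul1 | r0:Mul1,r1:2,r2:5,r3:4,r4:3,r5:Add2
c6: issue ADD r4<-Add1 | r0:Mul1,r1:2,r2:5,r3:4,r4:Add1,r5:Add2
c7: CDB Add2=9; issue ADD r3<-Add2 | r0:Mul1,r1:2,r2:5,r3:Add2,r4:Add1,r5:9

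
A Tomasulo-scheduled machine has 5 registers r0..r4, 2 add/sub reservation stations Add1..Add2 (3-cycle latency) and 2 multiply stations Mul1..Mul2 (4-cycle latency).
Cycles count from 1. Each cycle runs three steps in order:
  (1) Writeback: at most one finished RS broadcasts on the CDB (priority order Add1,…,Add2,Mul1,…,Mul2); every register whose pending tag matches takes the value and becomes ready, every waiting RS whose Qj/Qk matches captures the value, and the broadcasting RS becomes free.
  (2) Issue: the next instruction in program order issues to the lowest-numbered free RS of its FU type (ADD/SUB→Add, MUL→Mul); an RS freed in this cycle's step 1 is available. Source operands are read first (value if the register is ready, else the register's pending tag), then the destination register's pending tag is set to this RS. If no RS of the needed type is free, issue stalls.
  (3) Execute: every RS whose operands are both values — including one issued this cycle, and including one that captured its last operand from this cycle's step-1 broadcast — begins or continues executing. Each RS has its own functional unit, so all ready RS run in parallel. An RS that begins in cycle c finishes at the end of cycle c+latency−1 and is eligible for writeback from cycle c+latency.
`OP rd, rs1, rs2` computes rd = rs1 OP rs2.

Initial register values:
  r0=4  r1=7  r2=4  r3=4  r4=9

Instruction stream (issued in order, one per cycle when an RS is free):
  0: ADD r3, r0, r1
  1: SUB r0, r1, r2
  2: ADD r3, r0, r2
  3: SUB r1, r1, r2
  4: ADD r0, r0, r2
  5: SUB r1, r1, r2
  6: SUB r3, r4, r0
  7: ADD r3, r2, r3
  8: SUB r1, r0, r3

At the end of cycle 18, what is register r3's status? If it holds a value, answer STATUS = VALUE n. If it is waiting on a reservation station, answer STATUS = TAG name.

cycle 1: issue ADD r3<-Add1 // r0:4,r1:7,r2:4,r3:Add1,r4:9
cycle 2: issue SUB r0<-Add2 // r0:Add2,r1:7,r2:4,r3:Add1,r4:9
cycle 3: stall // r0:Add2,r1:7,r2:4,r3:Add1,r4:9
cycle 4: CDB Add1=11; issue ADD r3<-Add1 // r0:Add2,r1:7,r2:4,r3:Add1,r4:9
cycle 5: CDB Add2=3; issue SUB r1<-Add2 // r0:3,r1:Add2,r2:4,r3:Add1,r4:9
cycle 6: stall // r0:3,r1:Add2,r2:4,r3:Add1,r4:9
cycle 7: stall // r0:3,r1:Add2,r2:4,r3:Add1,r4:9
cycle 8: CDB Add1=7; issue ADD r0<-Add1 // r0:Add1,r1:Add2,r2:4,r3:7,r4:9
cycle 9: CDB Add2=3; issue SUB r1<-Add2 // r0:Add1,r1:Add2,r2:4,r3:7,r4:9
cycle 10: stall // r0:Add1,r1:Add2,r2:4,r3:7,r4:9
cycle 11: CDB Add1=7; issue SUB r3<-Add1 // r0:7,r1:Add2,r2:4,r3:Add1,r4:9
cycle 12: CDB Add2=-1; issue ADD r3<-Add2 // r0:7,r1:-1,r2:4,r3:Add2,r4:9
cycle 13: stall // r0:7,r1:-1,r2:4,r3:Add2,r4:9
cycle 14: CDB Add1=2; issue SUB r1<-Add1 // r0:7,r1:Add1,r2:4,r3:Add2,r4:9
cycle 15: - // r0:7,r1:Add1,r2:4,r3:Add2,r4:9
cycle 16: - // r0:7,r1:Add1,r2:4,r3:Add2,r4:9
cycle 17: CDB Add2=6 // r0:7,r1:Add1,r2:4,r3:6,r4:9
cycle 18: - // r0:7,r1:Add1,r2:4,r3:6,r4:9

STATUS = VALUE 6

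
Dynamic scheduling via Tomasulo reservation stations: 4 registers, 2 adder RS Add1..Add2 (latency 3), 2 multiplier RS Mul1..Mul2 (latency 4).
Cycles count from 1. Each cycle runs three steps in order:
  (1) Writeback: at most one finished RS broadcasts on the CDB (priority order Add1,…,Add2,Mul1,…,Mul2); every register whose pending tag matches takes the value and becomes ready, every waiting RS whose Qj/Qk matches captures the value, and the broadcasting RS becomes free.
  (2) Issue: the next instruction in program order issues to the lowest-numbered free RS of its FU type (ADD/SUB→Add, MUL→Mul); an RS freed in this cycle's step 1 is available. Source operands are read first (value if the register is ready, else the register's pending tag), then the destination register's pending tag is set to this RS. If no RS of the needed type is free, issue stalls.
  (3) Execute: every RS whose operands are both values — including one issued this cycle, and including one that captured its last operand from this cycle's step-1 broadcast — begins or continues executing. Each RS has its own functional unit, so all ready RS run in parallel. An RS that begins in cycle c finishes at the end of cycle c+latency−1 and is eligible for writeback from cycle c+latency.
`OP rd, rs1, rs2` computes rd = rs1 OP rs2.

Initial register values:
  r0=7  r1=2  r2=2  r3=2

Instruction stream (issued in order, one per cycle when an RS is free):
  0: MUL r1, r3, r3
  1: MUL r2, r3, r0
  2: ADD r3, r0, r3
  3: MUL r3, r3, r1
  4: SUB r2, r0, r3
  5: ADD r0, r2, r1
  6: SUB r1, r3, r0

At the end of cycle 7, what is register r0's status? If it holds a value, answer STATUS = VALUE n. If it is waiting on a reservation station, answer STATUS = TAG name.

cycle 1: issue MUL r1<-Mul1 // r0:7,r1:Mul1,r2:2,r3:2
cycle 2: issue MUL r2<-Mul2 // r0:7,r1:Mul1,r2:Mul2,r3:2
cycle 3: issue ADD r3<-Add1 // r0:7,r1:Mul1,r2:Mul2,r3:Add1
cycle 4: stall // r0:7,r1:Mul1,r2:Mul2,r3:Add1
cycle 5: CDB Mul1=4; issue MUL r3<-Mul1 // r0:7,r1:4,r2:Mul2,r3:Mul1
cycle 6: CDB Add1=9; issue SUB r2<-Add1 // r0:7,r1:4,r2:Add1,r3:Mul1
cycle 7: CDB Mul2=14; issue ADD r0<-Add2 // r0:Add2,r1:4,r2:Add1,r3:Mul1

STATUS = TAG Add2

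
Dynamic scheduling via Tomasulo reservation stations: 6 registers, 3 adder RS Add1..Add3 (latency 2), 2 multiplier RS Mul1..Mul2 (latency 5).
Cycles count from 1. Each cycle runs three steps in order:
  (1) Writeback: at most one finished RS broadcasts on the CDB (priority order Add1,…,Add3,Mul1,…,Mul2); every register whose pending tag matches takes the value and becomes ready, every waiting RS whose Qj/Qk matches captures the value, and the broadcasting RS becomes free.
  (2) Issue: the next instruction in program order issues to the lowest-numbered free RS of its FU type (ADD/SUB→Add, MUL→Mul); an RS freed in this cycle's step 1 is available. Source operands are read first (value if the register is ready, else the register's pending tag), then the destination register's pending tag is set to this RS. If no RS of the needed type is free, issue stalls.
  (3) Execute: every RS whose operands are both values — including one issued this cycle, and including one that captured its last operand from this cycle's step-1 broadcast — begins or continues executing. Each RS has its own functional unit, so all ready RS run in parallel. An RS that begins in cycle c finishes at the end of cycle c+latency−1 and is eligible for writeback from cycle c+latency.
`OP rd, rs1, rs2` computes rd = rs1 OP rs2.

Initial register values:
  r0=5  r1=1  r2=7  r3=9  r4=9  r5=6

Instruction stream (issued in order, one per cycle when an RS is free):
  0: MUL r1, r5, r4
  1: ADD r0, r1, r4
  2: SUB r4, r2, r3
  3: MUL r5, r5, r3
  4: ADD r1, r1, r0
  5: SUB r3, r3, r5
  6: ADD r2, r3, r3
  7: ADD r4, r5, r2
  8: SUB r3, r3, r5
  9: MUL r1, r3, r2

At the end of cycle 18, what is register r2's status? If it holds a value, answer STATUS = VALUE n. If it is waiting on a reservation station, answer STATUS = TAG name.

cycle 1: issue MUL r1<-Mul1 // r0:5,r1:Mul1,r2:7,r3:9,r4:9,r5:6
cycle 2: issue ADD r0<-Add1 // r0:Add1,r1:Mul1,r2:7,r3:9,r4:9,r5:6
cycle 3: issue SUB r4<-Add2 // r0:Add1,r1:Mul1,r2:7,r3:9,r4:Add2,r5:6
cycle 4: issue MUL r5<-Mul2 // r0:Add1,r1:Mul1,r2:7,r3:9,r4:Add2,r5:Mul2
cycle 5: CDB Add2=-2; issue ADD r1<-Add2 // r0:Add1,r1:Add2,r2:7,r3:9,r4:-2,r5:Mul2
cycle 6: CDB Mul1=54; issue SUB r3<-Add3 // r0:Add1,r1:Add2,r2:7,r3:Add3,r4:-2,r5:Mul2
cycle 7: stall // r0:Add1,r1:Add2,r2:7,r3:Add3,r4:-2,r5:Mul2
cycle 8: CDB Add1=63; issue ADD r2<-Add1 // r0:63,r1:Add2,r2:Add1,r3:Add3,r4:-2,r5:Mul2
cycle 9: CDB Mul2=54; stall // r0:63,r1:Add2,r2:Add1,r3:Add3,r4:-2,r5:54
cycle 10: CDB Add2=117; issue ADD r4<-Add2 // r0:63,r1:117,r2:Add1,r3:Add3,r4:Add2,r5:54
cycle 11: CDB Add3=-45; issue SUB r3<-Add3 // r0:63,r1:117,r2:Add1,r3:Add3,r4:Add2,r5:54
cycle 12: issue MUL r1<-Mul1 // r0:63,r1:Mul1,r2:Add1,r3:Add3,r4:Add2,r5:54
cycle 13: CDB Add1=-90 // r0:63,r1:Mul1,r2:-90,r3:Add3,r4:Add2,r5:54
cycle 14: CDB Add3=-99 // r0:63,r1:Mul1,r2:-90,r3:-99,r4:Add2,r5:54
cycle 15: CDB Add2=-36 // r0:63,r1:Mul1,r2:-90,r3:-99,r4:-36,r5:54
cycle 16: - // r0:63,r1:Mul1,r2:-90,r3:-99,r4:-36,r5:54
cycle 17: - // r0:63,r1:Mul1,r2:-90,r3:-99,r4:-36,r5:54
cycle 18: - // r0:63,r1:Mul1,r2:-90,r3:-99,r4:-36,r5:54

STATUS = VALUE -90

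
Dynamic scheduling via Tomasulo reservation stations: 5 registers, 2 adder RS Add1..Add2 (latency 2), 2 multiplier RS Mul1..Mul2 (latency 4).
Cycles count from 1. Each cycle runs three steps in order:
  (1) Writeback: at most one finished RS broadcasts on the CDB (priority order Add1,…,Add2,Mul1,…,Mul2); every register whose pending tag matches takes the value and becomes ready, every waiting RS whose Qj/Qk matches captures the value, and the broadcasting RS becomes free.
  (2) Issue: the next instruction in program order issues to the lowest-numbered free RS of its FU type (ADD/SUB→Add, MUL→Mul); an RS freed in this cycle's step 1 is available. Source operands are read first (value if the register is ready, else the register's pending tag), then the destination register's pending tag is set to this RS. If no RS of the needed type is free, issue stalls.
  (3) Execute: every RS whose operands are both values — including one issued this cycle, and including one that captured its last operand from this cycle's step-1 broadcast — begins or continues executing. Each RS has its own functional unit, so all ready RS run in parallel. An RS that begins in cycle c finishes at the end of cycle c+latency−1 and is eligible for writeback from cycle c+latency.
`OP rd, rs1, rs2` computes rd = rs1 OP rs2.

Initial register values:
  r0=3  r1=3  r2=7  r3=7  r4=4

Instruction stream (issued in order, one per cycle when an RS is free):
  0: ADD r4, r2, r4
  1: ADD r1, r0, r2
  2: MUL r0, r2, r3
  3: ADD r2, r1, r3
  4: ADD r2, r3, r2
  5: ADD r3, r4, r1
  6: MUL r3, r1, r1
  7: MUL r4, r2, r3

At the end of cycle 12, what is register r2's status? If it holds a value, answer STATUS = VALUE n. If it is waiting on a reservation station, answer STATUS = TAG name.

STATUS = VALUE 24

cycle 1: issue ADD r4<-Add1 // r0:3,r1:3,r2:7,r3:7,r4:Add1
cycle 2: issue ADD r1<-Add2 // r0:3,r1:Add2,r2:7,r3:7,r4:Add1
cycle 3: CDB Add1=11; issue MUL r0<-Mul1 // r0:Mul1,r1:Add2,r2:7,r3:7,r4:11
cycle 4: CDB Add2=10; issue ADD r2<-Add1 // r0:Mul1,r1:10,r2:Add1,r3:7,r4:11
cycle 5: issue ADD r2<-Add2 // r0:Mul1,r1:10,r2:Add2,r3:7,r4:11
cycle 6: CDB Add1=17; issue ADD r3<-Add1 // r0:Mul1,r1:10,r2:Add2,r3:Add1,r4:11
cycle 7: CDB Mul1=49; issue MUL r3<-Mul1 // r0:49,r1:10,r2:Add2,r3:Mul1,r4:11
cycle 8: CDB Add1=21; issue MUL r4<-Mul2 // r0:49,r1:10,r2:Add2,r3:Mul1,r4:Mul2
cycle 9: CDB Add2=24 // r0:49,r1:10,r2:24,r3:Mul1,r4:Mul2
cycle 10: - // r0:49,r1:10,r2:24,r3:Mul1,r4:Mul2
cycle 11: CDB Mul1=100 // r0:49,r1:10,r2:24,r3:100,r4:Mul2
cycle 12: - // r0:49,r1:10,r2:24,r3:100,r4:Mul2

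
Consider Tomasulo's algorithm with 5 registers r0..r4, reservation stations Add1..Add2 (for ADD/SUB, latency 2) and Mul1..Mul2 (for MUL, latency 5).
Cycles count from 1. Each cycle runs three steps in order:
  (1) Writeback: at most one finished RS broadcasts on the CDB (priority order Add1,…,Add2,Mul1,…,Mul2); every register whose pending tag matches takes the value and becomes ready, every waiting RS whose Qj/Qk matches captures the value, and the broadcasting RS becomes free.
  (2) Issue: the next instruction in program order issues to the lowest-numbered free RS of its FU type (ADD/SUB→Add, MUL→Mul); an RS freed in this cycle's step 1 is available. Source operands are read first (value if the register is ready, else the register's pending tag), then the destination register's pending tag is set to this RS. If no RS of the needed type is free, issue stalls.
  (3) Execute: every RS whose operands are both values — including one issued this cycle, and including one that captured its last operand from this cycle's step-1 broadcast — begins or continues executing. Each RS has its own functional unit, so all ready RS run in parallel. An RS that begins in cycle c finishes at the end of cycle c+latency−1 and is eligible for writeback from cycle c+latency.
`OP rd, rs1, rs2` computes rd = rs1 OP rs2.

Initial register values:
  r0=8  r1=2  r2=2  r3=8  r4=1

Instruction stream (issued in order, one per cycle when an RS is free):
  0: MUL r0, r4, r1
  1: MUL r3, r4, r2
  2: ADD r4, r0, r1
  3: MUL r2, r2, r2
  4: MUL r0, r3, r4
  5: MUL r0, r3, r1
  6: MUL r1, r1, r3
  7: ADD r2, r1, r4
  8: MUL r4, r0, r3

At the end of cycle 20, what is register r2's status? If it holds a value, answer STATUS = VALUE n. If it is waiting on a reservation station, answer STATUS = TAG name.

cycle 1: issue MUL r0<-Mul1 // r0:Mul1,r1:2,r2:2,r3:8,r4:1
cycle 2: issue MUL r3<-Mul2 // r0:Mul1,r1:2,r2:2,r3:Mul2,r4:1
cycle 3: issue ADD r4<-Add1 // r0:Mul1,r1:2,r2:2,r3:Mul2,r4:Add1
cycle 4: stall // r0:Mul1,r1:2,r2:2,r3:Mul2,r4:Add1
cycle 5: stall // r0:Mul1,r1:2,r2:2,r3:Mul2,r4:Add1
cycle 6: CDB Mul1=2; issue MUL r2<-Mul1 // r0:2,r1:2,r2:Mul1,r3:Mul2,r4:Add1
cycle 7: CDB Mul2=2; issue MUL r0<-Mul2 // r0:Mul2,r1:2,r2:Mul1,r3:2,r4:Add1
cycle 8: CDB Add1=4; stall // r0:Mul2,r1:2,r2:Mul1,r3:2,r4:4
cycle 9: stall // r0:Mul2,r1:2,r2:Mul1,r3:2,r4:4
cycle 10: stall // r0:Mul2,r1:2,r2:Mul1,r3:2,r4:4
cycle 11: CDB Mul1=4; issue MUL r0<-Mul1 // r0:Mul1,r1:2,r2:4,r3:2,r4:4
cycle 12: stall // r0:Mul1,r1:2,r2:4,r3:2,r4:4
cycle 13: CDB Mul2=8; issue MUL r1<-Mul2 // r0:Mul1,r1:Mul2,r2:4,r3:2,r4:4
cycle 14: issue ADD r2<-Add1 // r0:Mul1,r1:Mul2,r2:Add1,r3:2,r4:4
cycle 15: stall // r0:Mul1,r1:Mul2,r2:Add1,r3:2,r4:4
cycle 16: CDB Mul1=4; issue MUL r4<-Mul1 // r0:4,r1:Mul2,r2:Add1,r3:2,r4:Mul1
cycle 17: - // r0:4,r1:Mul2,r2:Add1,r3:2,r4:Mul1
cycle 18: CDB Mul2=4 // r0:4,r1:4,r2:Add1,r3:2,r4:Mul1
cycle 19: - // r0:4,r1:4,r2:Add1,r3:2,r4:Mul1
cycle 20: CDB Add1=8 // r0:4,r1:4,r2:8,r3:2,r4:Mul1

STATUS = VALUE 8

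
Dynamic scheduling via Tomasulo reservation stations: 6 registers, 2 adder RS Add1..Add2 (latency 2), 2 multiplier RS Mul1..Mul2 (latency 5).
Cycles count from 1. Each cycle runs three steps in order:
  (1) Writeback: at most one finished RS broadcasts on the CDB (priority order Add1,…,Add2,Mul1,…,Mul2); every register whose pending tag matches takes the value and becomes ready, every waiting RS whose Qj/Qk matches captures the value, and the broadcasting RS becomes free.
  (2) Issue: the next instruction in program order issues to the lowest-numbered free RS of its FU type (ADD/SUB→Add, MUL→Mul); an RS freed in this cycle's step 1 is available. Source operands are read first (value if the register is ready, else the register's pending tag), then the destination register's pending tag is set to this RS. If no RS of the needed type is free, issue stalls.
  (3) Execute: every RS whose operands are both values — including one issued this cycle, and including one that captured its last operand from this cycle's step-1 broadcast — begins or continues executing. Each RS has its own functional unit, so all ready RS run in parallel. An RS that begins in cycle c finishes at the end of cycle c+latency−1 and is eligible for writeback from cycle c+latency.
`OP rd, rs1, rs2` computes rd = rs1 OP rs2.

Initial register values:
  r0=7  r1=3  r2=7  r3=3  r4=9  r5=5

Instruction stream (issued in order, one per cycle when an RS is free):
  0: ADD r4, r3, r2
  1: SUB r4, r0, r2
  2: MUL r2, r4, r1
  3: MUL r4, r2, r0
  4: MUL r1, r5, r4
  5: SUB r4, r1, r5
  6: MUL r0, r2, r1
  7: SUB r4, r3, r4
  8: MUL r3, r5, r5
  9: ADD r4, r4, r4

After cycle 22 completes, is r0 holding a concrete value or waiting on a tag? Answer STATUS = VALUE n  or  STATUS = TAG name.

cycle 1: issue ADD r4<-Add1 // r0:7,r1:3,r2:7,r3:3,r4:Add1,r5:5
cycle 2: issue SUB r4<-Add2 // r0:7,r1:3,r2:7,r3:3,r4:Add2,r5:5
cycle 3: CDB Add1=10; issue MUL r2<-Mul1 // r0:7,r1:3,r2:Mul1,r3:3,r4:Add2,r5:5
cycle 4: CDB Add2=0; issue MUL r4<-Mul2 // r0:7,r1:3,r2:Mul1,r3:3,r4:Mul2,r5:5
cycle 5: stall // r0:7,r1:3,r2:Mul1,r3:3,r4:Mul2,r5:5
cycle 6: stall // r0:7,r1:3,r2:Mul1,r3:3,r4:Mul2,r5:5
cycle 7: stall // r0:7,r1:3,r2:Mul1,r3:3,r4:Mul2,r5:5
cycle 8: stall // r0:7,r1:3,r2:Mul1,r3:3,r4:Mul2,r5:5
cycle 9: CDB Mul1=0; issue MUL r1<-Mul1 // r0:7,r1:Mul1,r2:0,r3:3,r4:Mul2,r5:5
cycle 10: issue SUB r4<-Add1 // r0:7,r1:Mul1,r2:0,r3:3,r4:Add1,r5:5
cycle 11: stall // r0:7,r1:Mul1,r2:0,r3:3,r4:Add1,r5:5
cycle 12: stall // r0:7,r1:Mul1,r2:0,r3:3,r4:Add1,r5:5
cycle 13: stall // r0:7,r1:Mul1,r2:0,r3:3,r4:Add1,r5:5
cycle 14: CDB Mul2=0; issue MUL r0<-Mul2 // r0:Mul2,r1:Mul1,r2:0,r3:3,r4:Add1,r5:5
cycle 15: issue SUB r4<-Add2 // r0:Mul2,r1:Mul1,r2:0,r3:3,r4:Add2,r5:5
cycle 16: stall // r0:Mul2,r1:Mul1,r2:0,r3:3,r4:Add2,r5:5
cycle 17: stall // r0:Mul2,r1:Mul1,r2:0,r3:3,r4:Add2,r5:5
cycle 18: stall // r0:Mul2,r1:Mul1,r2:0,r3:3,r4:Add2,r5:5
cycle 19: CDB Mul1=0; issue MUL r3<-Mul1 // r0:Mul2,r1:0,r2:0,r3:Mul1,r4:Add2,r5:5
cycle 20: stall // r0:Mul2,r1:0,r2:0,r3:Mul1,r4:Add2,r5:5
cycle 21: CDB Add1=-5; issue ADD r4<-Add1 // r0:Mul2,r1:0,r2:0,r3:Mul1,r4:Add1,r5:5
cycle 22: - // r0:Mul2,r1:0,r2:0,r3:Mul1,r4:Add1,r5:5

STATUS = TAG Mul2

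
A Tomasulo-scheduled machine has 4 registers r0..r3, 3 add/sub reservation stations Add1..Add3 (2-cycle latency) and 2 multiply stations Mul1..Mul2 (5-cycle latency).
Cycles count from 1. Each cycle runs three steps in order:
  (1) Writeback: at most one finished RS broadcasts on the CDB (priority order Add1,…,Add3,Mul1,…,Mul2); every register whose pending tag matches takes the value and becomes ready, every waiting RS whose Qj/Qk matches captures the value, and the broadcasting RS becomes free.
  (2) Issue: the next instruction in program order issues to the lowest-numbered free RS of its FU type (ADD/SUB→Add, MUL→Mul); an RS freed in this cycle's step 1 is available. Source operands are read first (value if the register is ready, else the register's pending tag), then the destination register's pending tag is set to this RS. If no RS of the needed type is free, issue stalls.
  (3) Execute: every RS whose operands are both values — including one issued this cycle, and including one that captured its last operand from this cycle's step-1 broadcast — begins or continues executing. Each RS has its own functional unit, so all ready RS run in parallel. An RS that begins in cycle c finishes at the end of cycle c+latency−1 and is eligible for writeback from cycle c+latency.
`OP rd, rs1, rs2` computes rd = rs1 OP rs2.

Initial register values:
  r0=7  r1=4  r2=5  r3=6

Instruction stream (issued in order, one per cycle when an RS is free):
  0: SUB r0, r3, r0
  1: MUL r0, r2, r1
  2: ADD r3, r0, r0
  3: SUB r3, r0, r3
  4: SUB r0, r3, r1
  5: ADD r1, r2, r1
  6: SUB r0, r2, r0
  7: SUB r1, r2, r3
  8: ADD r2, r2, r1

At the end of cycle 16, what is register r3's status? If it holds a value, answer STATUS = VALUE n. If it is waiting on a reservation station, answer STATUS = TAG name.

cycle 1: issue SUB r0<-Add1 // r0:Add1,r1:4,r2:5,r3:6
cycle 2: issue MUL r0<-Mul1 // r0:Mul1,r1:4,r2:5,r3:6
cycle 3: CDB Add1=-1; issue ADD r3<-Add1 // r0:Mul1,r1:4,r2:5,r3:Add1
cycle 4: issue SUB r3<-Add2 // r0:Mul1,r1:4,r2:5,r3:Add2
cycle 5: issue SUB r0<-Add3 // r0:Add3,r1:4,r2:5,r3:Add2
cycle 6: stall // r0:Add3,r1:4,r2:5,r3:Add2
cycle 7: CDB Mul1=20; stall // r0:Add3,r1:4,r2:5,r3:Add2
cycle 8: stall // r0:Add3,r1:4,r2:5,r3:Add2
cycle 9: CDB Add1=40; issue ADD r1<-Add1 // r0:Add3,r1:Add1,r2:5,r3:Add2
cycle 10: stall // r0:Add3,r1:Add1,r2:5,r3:Add2
cycle 11: CDB Add1=9; issue SUB r0<-Add1 // r0:Add1,r1:9,r2:5,r3:Add2
cycle 12: CDB Add2=-20; issue SUB r1<-Add2 // r0:Add1,r1:Add2,r2:5,r3:-20
cycle 13: stall // r0:Add1,r1:Add2,r2:5,r3:-20
cycle 14: CDB Add2=25; issue ADD r2<-Add2 // r0:Add1,r1:25,r2:Add2,r3:-20
cycle 15: CDB Add3=-24 // r0:Add1,r1:25,r2:Add2,r3:-20
cycle 16: CDB Add2=30 // r0:Add1,r1:25,r2:30,r3:-20

STATUS = VALUE -20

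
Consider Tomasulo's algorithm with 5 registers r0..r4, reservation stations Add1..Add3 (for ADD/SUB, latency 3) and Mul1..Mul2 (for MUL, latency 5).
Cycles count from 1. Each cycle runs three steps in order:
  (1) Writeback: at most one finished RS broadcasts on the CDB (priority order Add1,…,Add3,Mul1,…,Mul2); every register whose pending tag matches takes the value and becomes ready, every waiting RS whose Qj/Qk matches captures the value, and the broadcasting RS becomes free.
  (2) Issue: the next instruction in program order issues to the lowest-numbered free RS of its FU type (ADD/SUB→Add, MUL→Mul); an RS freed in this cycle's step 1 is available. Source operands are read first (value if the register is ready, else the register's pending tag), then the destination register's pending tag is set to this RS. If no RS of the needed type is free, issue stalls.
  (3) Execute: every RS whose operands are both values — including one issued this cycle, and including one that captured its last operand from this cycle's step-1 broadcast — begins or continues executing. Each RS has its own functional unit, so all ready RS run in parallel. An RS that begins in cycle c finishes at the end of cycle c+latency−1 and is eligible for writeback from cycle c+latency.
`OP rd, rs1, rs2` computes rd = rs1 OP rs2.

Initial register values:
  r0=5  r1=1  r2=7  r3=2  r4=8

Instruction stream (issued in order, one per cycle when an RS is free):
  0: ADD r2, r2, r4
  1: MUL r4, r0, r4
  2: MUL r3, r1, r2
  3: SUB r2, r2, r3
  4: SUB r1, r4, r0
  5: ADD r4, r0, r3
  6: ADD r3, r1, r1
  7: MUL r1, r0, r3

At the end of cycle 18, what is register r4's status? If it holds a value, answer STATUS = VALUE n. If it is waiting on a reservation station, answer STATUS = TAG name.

STATUS = VALUE 20

  c1: issue ADD r2<-Add1  regs: r0:5,r1:1,r2:Add1,r3:2,r4:8
  c2: issue MUL r4<-Mul1  regs: r0:5,r1:1,r2:Add1,r3:2,r4:Mul1
  c3: issue MUL r3<-Mul2  regs: r0:5,r1:1,r2:Add1,r3:Mul2,r4:Mul1
  c4: CDB Add1=15; issue SUB r2<-Add1  regs: r0:5,r1:1,r2:Add1,r3:Mul2,r4:Mul1
  c5: issue SUB r1<-Add2  regs: r0:5,r1:Add2,r2:Add1,r3:Mul2,r4:Mul1
  c6: issue ADD r4<-Add3  regs: r0:5,r1:Add2,r2:Add1,r3:Mul2,r4:Add3
  c7: CDB Mul1=40; stall  regs: r0:5,r1:Add2,r2:Add1,r3:Mul2,r4:Add3
  c8: stall  regs: r0:5,r1:Add2,r2:Add1,r3:Mul2,r4:Add3
  c9: CDB Mul2=15; stall  regs: r0:5,r1:Add2,r2:Add1,r3:15,r4:Add3
  c10: CDB Add2=35; issue ADD r3<-Add2  regs: r0:5,r1:35,r2:Add1,r3:Add2,r4:Add3
  c11: issue MUL r1<-Mul1  regs: r0:5,r1:Mul1,r2:Add1,r3:Add2,r4:Add3
  c12: CDB Add1=0  regs: r0:5,r1:Mul1,r2:0,r3:Add2,r4:Add3
  c13: CDB Add2=70  regs: r0:5,r1:Mul1,r2:0,r3:70,r4:Add3
  c14: CDB Add3=20  regs: r0:5,r1:Mul1,r2:0,r3:70,r4:20
  c15: -  regs: r0:5,r1:Mul1,r2:0,r3:70,r4:20
  c16: -  regs: r0:5,r1:Mul1,r2:0,r3:70,r4:20
  c17: -  regs: r0:5,r1:Mul1,r2:0,r3:70,r4:20
  c18: CDB Mul1=350  regs: r0:5,r1:350,r2:0,r3:70,r4:20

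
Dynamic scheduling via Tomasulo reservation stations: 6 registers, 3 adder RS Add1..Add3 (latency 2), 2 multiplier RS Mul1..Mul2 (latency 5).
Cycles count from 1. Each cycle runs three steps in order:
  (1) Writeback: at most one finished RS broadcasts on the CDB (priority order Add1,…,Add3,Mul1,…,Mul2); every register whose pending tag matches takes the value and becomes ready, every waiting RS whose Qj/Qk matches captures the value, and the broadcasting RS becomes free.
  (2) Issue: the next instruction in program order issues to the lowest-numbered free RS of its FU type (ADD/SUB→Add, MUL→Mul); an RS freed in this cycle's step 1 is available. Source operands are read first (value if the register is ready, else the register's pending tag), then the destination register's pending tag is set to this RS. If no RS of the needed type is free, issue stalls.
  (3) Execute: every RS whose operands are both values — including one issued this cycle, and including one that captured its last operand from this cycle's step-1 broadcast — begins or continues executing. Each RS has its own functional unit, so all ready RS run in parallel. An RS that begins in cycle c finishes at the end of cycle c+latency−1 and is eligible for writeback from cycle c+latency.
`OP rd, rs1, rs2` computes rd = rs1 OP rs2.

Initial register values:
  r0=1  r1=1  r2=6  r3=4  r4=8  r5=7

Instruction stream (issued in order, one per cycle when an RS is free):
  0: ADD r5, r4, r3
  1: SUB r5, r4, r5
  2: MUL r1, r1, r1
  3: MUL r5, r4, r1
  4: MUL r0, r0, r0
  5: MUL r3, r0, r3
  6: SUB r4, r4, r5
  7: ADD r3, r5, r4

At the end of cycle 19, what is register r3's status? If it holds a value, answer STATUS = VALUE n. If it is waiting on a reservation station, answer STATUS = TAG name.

  c1: issue ADD r5<-Add1  regs: r0:1,r1:1,r2:6,r3:4,r4:8,r5:Add1
  c2: issue SUB r5<-Add2  regs: r0:1,r1:1,r2:6,r3:4,r4:8,r5:Add2
  c3: CDB Add1=12; issue MUL r1<-Mul1  regs: r0:1,r1:Mul1,r2:6,r3:4,r4:8,r5:Add2
  c4: issue MUL r5<-Mul2  regs: r0:1,r1:Mul1,r2:6,r3:4,r4:8,r5:Mul2
  c5: CDB Add2=-4; stall  regs: r0:1,r1:Mul1,r2:6,r3:4,r4:8,r5:Mul2
  c6: stall  regs: r0:1,r1:Mul1,r2:6,r3:4,r4:8,r5:Mul2
  c7: stall  regs: r0:1,r1:Mul1,r2:6,r3:4,r4:8,r5:Mul2
  c8: CDB Mul1=1; issue MUL r0<-Mul1  regs: r0:Mul1,r1:1,r2:6,r3:4,r4:8,r5:Mul2
  c9: stall  regs: r0:Mul1,r1:1,r2:6,r3:4,r4:8,r5:Mul2
  c10: stall  regs: r0:Mul1,r1:1,r2:6,r3:4,r4:8,r5:Mul2
  c11: stall  regs: r0:Mul1,r1:1,r2:6,r3:4,r4:8,r5:Mul2
  c12: stall  regs: r0:Mul1,r1:1,r2:6,r3:4,r4:8,r5:Mul2
  c13: CDB Mul1=1; issue MUL r3<-Mul1  regs: r0:1,r1:1,r2:6,r3:Mul1,r4:8,r5:Mul2
  c14: CDB Mul2=8; issue SUB r4<-Add1  regs: r0:1,r1:1,r2:6,r3:Mul1,r4:Add1,r5:8
  c15: issue ADD r3<-Add2  regs: r0:1,r1:1,r2:6,r3:Add2,r4:Add1,r5:8
  c16: CDB Add1=0  regs: r0:1,r1:1,r2:6,r3:Add2,r4:0,r5:8
  c17: -  regs: r0:1,r1:1,r2:6,r3:Add2,r4:0,r5:8
  c18: CDB Add2=8  regs: r0:1,r1:1,r2:6,r3:8,r4:0,r5:8
  c19: CDB Mul1=4  regs: r0:1,r1:1,r2:6,r3:8,r4:0,r5:8

STATUS = VALUE 8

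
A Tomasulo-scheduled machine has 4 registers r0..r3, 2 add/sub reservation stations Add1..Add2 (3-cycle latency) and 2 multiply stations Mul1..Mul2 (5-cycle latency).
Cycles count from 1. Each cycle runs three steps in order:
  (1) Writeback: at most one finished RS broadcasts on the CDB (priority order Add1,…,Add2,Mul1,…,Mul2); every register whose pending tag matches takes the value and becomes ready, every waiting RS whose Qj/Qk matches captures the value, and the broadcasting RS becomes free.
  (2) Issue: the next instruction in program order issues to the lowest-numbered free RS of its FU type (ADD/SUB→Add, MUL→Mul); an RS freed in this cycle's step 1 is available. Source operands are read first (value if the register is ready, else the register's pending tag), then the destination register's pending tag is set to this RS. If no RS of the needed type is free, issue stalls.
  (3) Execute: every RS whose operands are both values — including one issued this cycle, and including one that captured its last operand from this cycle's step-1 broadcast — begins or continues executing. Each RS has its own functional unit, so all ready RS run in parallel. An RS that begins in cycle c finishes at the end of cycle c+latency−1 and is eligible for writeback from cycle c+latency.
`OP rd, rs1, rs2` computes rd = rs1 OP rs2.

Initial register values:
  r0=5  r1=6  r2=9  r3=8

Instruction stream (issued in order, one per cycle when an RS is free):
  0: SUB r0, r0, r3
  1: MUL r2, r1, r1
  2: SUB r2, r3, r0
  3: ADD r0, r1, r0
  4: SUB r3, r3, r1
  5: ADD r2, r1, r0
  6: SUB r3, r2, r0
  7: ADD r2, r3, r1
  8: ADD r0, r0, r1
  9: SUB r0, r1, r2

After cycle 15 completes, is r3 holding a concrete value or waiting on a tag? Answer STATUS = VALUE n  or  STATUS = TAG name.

  c1: issue SUB r0<-Add1  regs: r0:Add1,r1:6,r2:9,r3:8
  c2: issue MUL r2<-Mul1  regs: r0:Add1,r1:6,r2:Mul1,r3:8
  c3: issue SUB r2<-Add2  regs: r0:Add1,r1:6,r2:Add2,r3:8
  c4: CDB Add1=-3; issue ADD r0<-Add1  regs: r0:Add1,r1:6,r2:Add2,r3:8
  c5: stall  regs: r0:Add1,r1:6,r2:Add2,r3:8
  c6: stall  regs: r0:Add1,r1:6,r2:Add2,r3:8
  c7: CDB Add1=3; issue SUB r3<-Add1  regs: r0:3,r1:6,r2:Add2,r3:Add1
  c8: CDB Add2=11; issue ADD r2<-Add2  regs: r0:3,r1:6,r2:Add2,r3:Add1
  c9: CDB Mul1=36; stall  regs: r0:3,r1:6,r2:Add2,r3:Add1
  c10: CDB Add1=2; issue SUB r3<-Add1  regs: r0:3,r1:6,r2:Add2,r3:Add1
  c11: CDB Add2=9; issue ADD r2<-Add2  regs: r0:3,r1:6,r2:Add2,r3:Add1
  c12: stall  regs: r0:3,r1:6,r2:Add2,r3:Add1
  c13: stall  regs: r0:3,r1:6,r2:Add2,r3:Add1
  c14: CDB Add1=6; issue ADD r0<-Add1  regs: r0:Add1,r1:6,r2:Add2,r3:6
  c15: stall  regs: r0:Add1,r1:6,r2:Add2,r3:6

STATUS = VALUE 6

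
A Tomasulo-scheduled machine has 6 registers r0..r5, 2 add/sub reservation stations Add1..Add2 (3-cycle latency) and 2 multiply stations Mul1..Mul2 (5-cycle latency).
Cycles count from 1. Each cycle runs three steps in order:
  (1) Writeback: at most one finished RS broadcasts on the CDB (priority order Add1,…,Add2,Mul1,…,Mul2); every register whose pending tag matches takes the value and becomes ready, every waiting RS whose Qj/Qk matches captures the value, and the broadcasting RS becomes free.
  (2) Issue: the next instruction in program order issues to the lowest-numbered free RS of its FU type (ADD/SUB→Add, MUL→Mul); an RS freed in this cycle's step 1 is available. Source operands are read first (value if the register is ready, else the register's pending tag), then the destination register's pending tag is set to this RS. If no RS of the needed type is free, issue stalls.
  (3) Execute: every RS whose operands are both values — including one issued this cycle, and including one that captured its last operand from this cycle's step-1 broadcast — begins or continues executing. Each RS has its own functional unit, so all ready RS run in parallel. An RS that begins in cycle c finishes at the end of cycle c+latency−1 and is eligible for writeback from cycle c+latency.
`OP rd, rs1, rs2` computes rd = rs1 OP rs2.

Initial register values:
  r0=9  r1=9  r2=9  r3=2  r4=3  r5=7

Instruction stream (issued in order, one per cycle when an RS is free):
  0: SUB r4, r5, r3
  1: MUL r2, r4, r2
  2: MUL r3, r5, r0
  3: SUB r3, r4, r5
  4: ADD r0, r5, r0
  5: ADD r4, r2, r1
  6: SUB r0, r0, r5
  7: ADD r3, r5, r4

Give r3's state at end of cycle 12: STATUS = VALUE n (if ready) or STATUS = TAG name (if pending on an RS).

STATUS = TAG Add2

cycle 1: issue SUB r4<-Add1 // r0:9,r1:9,r2:9,r3:2,r4:Add1,r5:7
cycle 2: issue MUL r2<-Mul1 // r0:9,r1:9,r2:Mul1,r3:2,r4:Add1,r5:7
cycle 3: issue MUL r3<-Mul2 // r0:9,r1:9,r2:Mul1,r3:Mul2,r4:Add1,r5:7
cycle 4: CDB Add1=5; issue SUB r3<-Add1 // r0:9,r1:9,r2:Mul1,r3:Add1,r4:5,r5:7
cycle 5: issue ADD r0<-Add2 // r0:Add2,r1:9,r2:Mul1,r3:Add1,r4:5,r5:7
cycle 6: stall // r0:Add2,r1:9,r2:Mul1,r3:Add1,r4:5,r5:7
cycle 7: CDB Add1=-2; issue ADD r4<-Add1 // r0:Add2,r1:9,r2:Mul1,r3:-2,r4:Add1,r5:7
cycle 8: CDB Add2=16; issue SUB r0<-Add2 // r0:Add2,r1:9,r2:Mul1,r3:-2,r4:Add1,r5:7
cycle 9: CDB Mul1=45; stall // r0:Add2,r1:9,r2:45,r3:-2,r4:Add1,r5:7
cycle 10: CDB Mul2=63; stall // r0:Add2,r1:9,r2:45,r3:-2,r4:Add1,r5:7
cycle 11: CDB Add2=9; issue ADD r3<-Add2 // r0:9,r1:9,r2:45,r3:Add2,r4:Add1,r5:7
cycle 12: CDB Add1=54 // r0:9,r1:9,r2:45,r3:Add2,r4:54,r5:7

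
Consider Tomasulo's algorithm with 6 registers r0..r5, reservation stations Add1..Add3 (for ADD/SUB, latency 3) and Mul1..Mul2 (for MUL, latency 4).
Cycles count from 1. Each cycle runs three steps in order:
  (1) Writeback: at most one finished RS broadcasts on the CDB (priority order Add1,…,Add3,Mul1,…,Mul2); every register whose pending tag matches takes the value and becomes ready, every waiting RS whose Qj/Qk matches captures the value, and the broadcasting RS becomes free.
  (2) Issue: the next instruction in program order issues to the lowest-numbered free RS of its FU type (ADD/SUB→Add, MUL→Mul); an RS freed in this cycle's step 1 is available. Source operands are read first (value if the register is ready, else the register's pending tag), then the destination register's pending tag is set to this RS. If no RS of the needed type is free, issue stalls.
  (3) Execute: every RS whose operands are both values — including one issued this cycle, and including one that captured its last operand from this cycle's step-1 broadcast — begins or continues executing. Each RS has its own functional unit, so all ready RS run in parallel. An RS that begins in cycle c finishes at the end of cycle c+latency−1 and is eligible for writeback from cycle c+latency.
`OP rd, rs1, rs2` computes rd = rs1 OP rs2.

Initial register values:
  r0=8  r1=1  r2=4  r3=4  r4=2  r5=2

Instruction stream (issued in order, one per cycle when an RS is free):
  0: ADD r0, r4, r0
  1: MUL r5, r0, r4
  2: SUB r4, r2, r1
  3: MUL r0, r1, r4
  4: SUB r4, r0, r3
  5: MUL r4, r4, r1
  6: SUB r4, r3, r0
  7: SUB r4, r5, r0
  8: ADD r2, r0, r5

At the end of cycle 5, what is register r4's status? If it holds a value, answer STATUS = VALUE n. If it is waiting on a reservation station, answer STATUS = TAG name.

STATUS = TAG Add1

  c1: issue ADD r0<-Add1  regs: r0:Add1,r1:1,r2:4,r3:4,r4:2,r5:2
  c2: issue MUL r5<-Mul1  regs: r0:Add1,r1:1,r2:4,r3:4,r4:2,r5:Mul1
  c3: issue SUB r4<-Add2  regs: r0:Add1,r1:1,r2:4,r3:4,r4:Add2,r5:Mul1
  c4: CDB Add1=10; issue MUL r0<-Mul2  regs: r0:Mul2,r1:1,r2:4,r3:4,r4:Add2,r5:Mul1
  c5: issue SUB r4<-Add1  regs: r0:Mul2,r1:1,r2:4,r3:4,r4:Add1,r5:Mul1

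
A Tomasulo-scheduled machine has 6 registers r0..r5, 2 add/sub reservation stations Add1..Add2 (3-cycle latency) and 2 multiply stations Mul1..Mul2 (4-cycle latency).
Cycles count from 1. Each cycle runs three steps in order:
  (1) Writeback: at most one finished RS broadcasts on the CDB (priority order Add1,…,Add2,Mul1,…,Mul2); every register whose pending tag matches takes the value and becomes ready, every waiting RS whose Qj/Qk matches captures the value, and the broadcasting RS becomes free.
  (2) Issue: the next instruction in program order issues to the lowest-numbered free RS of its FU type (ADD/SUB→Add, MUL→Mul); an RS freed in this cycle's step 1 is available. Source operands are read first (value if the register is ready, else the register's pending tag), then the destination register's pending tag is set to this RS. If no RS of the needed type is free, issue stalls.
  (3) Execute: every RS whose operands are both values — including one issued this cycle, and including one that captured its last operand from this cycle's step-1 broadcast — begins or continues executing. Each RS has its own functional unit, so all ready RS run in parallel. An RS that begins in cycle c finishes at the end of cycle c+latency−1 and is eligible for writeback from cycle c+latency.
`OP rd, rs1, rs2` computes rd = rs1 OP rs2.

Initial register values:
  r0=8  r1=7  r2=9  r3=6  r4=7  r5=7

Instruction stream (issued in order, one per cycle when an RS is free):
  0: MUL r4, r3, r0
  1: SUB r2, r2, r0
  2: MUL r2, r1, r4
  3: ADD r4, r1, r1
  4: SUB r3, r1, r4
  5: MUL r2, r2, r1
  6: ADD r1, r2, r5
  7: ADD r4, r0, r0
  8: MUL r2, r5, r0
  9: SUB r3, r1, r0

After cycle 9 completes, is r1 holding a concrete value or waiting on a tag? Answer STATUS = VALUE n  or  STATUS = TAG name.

STATUS = TAG Add2

cycle 1: issue MUL r4<-Mul1 // r0:8,r1:7,r2:9,r3:6,r4:Mul1,r5:7
cycle 2: issue SUB r2<-Add1 // r0:8,r1:7,r2:Add1,r3:6,r4:Mul1,r5:7
cycle 3: issue MUL r2<-Mul2 // r0:8,r1:7,r2:Mul2,r3:6,r4:Mul1,r5:7
cycle 4: issue ADD r4<-Add2 // r0:8,r1:7,r2:Mul2,r3:6,r4:Add2,r5:7
cycle 5: CDB Add1=1; issue SUB r3<-Add1 // r0:8,r1:7,r2:Mul2,r3:Add1,r4:Add2,r5:7
cycle 6: CDB Mul1=48; issue MUL r2<-Mul1 // r0:8,r1:7,r2:Mul1,r3:Add1,r4:Add2,r5:7
cycle 7: CDB Add2=14; issue ADD r1<-Add2 // r0:8,r1:Add2,r2:Mul1,r3:Add1,r4:14,r5:7
cycle 8: stall // r0:8,r1:Add2,r2:Mul1,r3:Add1,r4:14,r5:7
cycle 9: stall // r0:8,r1:Add2,r2:Mul1,r3:Add1,r4:14,r5:7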